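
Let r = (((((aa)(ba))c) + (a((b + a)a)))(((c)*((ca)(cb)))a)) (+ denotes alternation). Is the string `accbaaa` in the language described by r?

No split of accbaaa into u·v has ((((aa)(ba))c)+(a((b+a)a))) matching u and (((c)*((ca)(cb)))a) matching v.

no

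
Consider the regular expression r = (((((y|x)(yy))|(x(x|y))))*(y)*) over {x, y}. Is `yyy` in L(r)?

Split as ε·yyy: ((((y|x)(yy))|(x(x|y))))* matches ε and (y)* matches yyy.

yes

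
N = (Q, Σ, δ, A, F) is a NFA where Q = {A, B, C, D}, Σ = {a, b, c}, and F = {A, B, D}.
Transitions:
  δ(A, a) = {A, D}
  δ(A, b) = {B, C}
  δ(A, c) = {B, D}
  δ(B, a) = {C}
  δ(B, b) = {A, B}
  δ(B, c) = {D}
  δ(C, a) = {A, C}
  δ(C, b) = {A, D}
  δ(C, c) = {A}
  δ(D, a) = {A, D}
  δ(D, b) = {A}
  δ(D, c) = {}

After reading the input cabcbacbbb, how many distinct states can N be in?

4

Start: {A}
read c: {B, D}
read a: {A, C, D}
read b: {A, B, C, D}
read c: {A, B, D}
read b: {A, B, C}
read a: {A, C, D}
read c: {A, B, D}
read b: {A, B, C}
read b: {A, B, C, D}
read b: {A, B, C, D}
Final reachable set {A, B, C, D} has 4 states.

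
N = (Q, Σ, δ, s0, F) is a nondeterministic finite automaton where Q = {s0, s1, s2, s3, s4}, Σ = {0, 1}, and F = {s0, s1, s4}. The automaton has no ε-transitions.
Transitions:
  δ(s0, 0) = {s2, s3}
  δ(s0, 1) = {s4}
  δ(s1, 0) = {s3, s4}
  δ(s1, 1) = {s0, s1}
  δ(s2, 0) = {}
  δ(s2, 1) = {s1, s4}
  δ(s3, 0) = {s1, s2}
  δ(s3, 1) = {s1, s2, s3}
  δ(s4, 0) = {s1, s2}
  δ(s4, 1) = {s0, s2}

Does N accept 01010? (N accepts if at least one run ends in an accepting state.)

Start: {s0}
read 0: {s2, s3}
read 1: {s1, s2, s3, s4}
read 0: {s1, s2, s3, s4}
read 1: {s0, s1, s2, s3, s4}
read 0: {s1, s2, s3, s4}
Reachable ∩ accepting = {s1, s4} — nonempty.

accepted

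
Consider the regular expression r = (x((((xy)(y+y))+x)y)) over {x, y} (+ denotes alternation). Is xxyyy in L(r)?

yes

Split as x·xyyy: x matches x and ((((xy)(y+y))+x)y) matches xyyy.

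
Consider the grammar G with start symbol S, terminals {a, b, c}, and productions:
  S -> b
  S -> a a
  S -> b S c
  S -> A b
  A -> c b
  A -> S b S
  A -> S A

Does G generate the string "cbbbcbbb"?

yes

S ⇒ Ab ⇒ SbSb ⇒ AbbSb ⇒ cbbbSb ⇒ cbbbAbb ⇒ cbbbcbbb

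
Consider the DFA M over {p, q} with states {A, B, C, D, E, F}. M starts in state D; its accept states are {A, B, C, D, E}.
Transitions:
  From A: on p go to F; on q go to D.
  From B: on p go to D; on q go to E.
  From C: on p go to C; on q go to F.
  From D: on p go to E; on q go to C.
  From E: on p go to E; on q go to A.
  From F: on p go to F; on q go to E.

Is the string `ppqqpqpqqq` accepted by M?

accepted

D --p--> E
E --p--> E
E --q--> A
A --q--> D
D --p--> E
E --q--> A
A --p--> F
F --q--> E
E --q--> A
A --q--> D
End in state D, which is an accepting state.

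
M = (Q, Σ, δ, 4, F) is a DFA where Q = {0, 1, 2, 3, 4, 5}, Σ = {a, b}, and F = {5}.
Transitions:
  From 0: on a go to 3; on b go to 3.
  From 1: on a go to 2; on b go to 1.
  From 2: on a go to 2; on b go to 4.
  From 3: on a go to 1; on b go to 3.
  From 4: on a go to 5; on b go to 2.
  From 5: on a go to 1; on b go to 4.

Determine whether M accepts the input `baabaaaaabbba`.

4 --b--> 2
2 --a--> 2
2 --a--> 2
2 --b--> 4
4 --a--> 5
5 --a--> 1
1 --a--> 2
2 --a--> 2
2 --a--> 2
2 --b--> 4
4 --b--> 2
2 --b--> 4
4 --a--> 5
End in state 5, which is an accepting state.

accepted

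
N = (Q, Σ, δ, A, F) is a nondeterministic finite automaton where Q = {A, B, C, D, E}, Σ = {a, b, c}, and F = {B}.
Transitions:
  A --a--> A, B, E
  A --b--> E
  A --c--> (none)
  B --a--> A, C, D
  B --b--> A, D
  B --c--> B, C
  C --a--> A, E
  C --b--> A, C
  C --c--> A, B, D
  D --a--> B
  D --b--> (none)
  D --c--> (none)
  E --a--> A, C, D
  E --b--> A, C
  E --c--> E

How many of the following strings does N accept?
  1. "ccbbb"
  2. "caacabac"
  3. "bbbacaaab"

"ccbbb": rejected
"caacabac": rejected
"bbbacaaab": rejected

0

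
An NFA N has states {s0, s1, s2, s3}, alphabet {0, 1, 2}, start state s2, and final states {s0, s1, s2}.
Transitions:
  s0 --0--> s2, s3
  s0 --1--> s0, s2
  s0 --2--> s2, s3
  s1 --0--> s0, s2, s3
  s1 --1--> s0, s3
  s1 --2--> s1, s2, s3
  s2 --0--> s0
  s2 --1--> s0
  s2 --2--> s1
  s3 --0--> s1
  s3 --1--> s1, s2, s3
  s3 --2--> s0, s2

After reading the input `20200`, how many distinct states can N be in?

4

Start: {s2}
read 2: {s1}
read 0: {s0, s2, s3}
read 2: {s0, s1, s2, s3}
read 0: {s0, s1, s2, s3}
read 0: {s0, s1, s2, s3}
Final reachable set {s0, s1, s2, s3} has 4 states.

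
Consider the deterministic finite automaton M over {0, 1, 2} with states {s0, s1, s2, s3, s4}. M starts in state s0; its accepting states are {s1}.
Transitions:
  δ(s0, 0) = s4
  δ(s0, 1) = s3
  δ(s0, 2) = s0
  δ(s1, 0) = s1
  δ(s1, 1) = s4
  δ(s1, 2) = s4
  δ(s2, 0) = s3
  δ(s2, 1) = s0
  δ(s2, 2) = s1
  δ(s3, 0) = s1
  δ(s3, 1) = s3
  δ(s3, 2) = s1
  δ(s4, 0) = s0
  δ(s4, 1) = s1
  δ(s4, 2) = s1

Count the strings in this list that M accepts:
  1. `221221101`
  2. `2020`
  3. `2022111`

2

`221221101`: rejected
`2020`: accepted
`2022111`: accepted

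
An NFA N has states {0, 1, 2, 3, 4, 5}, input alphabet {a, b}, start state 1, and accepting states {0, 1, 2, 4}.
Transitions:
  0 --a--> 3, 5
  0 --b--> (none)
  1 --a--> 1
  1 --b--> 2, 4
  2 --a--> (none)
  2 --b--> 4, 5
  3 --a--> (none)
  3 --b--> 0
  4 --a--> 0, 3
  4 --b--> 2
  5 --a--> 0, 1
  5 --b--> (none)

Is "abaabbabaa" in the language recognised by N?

rejected

Start: {1}
read a: {1}
read b: {2, 4}
read a: {0, 3}
read a: {3, 5}
read b: {0}
read b: {}
The reachable set is empty and stays empty for the remaining 4 symbols.
Reachable ∩ accepting = {} — empty.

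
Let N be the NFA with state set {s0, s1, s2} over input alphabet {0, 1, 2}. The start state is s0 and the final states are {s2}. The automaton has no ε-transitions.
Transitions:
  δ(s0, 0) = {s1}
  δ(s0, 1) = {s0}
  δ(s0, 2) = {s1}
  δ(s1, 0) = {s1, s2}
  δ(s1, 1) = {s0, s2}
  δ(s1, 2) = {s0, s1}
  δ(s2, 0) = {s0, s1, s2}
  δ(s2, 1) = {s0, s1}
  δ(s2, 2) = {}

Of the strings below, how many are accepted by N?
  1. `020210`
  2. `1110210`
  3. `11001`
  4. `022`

3

`020210`: accepted
`1110210`: accepted
`11001`: accepted
`022`: rejected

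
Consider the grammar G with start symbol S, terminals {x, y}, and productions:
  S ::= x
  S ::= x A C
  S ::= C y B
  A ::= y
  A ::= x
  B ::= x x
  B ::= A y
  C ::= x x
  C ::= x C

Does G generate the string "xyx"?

no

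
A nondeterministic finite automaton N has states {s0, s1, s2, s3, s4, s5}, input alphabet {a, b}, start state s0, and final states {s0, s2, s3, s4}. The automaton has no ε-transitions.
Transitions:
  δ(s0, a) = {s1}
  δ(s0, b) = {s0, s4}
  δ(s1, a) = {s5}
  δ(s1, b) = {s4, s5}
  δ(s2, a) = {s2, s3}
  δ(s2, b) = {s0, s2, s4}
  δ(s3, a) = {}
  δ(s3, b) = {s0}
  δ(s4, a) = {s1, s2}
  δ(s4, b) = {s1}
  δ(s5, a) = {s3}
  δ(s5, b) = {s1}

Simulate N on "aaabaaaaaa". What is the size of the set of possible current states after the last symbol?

0

Start: {s0}
read a: {s1}
read a: {s5}
read a: {s3}
read b: {s0}
read a: {s1}
read a: {s5}
read a: {s3}
read a: {}
The reachable set is empty and stays empty for the remaining 2 symbols.
Final reachable set {} has 0 states.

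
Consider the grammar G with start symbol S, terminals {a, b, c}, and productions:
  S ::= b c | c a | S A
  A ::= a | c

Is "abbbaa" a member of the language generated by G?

no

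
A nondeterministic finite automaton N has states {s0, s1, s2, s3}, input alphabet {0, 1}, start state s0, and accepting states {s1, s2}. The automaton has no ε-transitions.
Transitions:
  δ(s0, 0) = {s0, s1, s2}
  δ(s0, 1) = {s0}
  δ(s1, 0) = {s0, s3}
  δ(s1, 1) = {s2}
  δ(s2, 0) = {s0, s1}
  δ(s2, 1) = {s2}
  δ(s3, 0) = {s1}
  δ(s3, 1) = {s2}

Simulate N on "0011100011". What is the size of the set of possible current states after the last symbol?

2

Start: {s0}
read 0: {s0, s1, s2}
read 0: {s0, s1, s2, s3}
read 1: {s0, s2}
read 1: {s0, s2}
read 1: {s0, s2}
read 0: {s0, s1, s2}
read 0: {s0, s1, s2, s3}
read 0: {s0, s1, s2, s3}
read 1: {s0, s2}
read 1: {s0, s2}
Final reachable set {s0, s2} has 2 states.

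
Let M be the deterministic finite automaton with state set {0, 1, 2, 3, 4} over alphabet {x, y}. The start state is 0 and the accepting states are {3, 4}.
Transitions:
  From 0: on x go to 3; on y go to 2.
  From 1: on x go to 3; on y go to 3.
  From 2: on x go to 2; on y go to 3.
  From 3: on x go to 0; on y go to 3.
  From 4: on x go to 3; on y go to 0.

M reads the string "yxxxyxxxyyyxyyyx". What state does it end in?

0 --y--> 2
2 --x--> 2
2 --x--> 2
2 --x--> 2
2 --y--> 3
3 --x--> 0
0 --x--> 3
3 --x--> 0
0 --y--> 2
2 --y--> 3
3 --y--> 3
3 --x--> 0
0 --y--> 2
2 --y--> 3
3 --y--> 3
3 --x--> 0

0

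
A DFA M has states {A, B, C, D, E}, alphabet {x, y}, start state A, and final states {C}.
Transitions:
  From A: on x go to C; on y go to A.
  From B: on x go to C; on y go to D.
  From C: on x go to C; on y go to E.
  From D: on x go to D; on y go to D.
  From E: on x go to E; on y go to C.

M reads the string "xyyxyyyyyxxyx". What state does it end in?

C

A --x--> C
C --y--> E
E --y--> C
C --x--> C
C --y--> E
E --y--> C
C --y--> E
E --y--> C
C --y--> E
E --x--> E
E --x--> E
E --y--> C
C --x--> C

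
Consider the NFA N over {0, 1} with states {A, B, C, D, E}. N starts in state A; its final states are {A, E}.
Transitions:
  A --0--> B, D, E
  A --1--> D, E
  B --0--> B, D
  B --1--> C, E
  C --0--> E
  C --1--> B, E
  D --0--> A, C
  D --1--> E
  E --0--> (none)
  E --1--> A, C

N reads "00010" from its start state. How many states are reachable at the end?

5

Start: {A}
read 0: {B, D, E}
read 0: {A, B, C, D}
read 0: {A, B, C, D, E}
read 1: {A, B, C, D, E}
read 0: {A, B, C, D, E}
Final reachable set {A, B, C, D, E} has 5 states.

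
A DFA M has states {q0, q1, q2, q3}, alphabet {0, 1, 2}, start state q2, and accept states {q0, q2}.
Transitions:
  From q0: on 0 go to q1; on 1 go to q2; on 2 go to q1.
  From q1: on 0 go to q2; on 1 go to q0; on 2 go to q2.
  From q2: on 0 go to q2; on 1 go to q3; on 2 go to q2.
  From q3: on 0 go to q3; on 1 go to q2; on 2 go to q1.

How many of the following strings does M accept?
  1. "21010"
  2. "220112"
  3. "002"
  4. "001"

3

"21010": accepted
"220112": accepted
"002": accepted
"001": rejected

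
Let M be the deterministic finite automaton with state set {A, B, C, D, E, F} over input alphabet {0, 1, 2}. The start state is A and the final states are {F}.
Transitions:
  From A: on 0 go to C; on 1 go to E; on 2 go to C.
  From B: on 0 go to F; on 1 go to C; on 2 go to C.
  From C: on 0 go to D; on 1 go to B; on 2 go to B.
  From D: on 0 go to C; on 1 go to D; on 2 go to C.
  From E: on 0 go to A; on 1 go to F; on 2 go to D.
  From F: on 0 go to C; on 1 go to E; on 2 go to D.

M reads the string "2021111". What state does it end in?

C

A --2--> C
C --0--> D
D --2--> C
C --1--> B
B --1--> C
C --1--> B
B --1--> C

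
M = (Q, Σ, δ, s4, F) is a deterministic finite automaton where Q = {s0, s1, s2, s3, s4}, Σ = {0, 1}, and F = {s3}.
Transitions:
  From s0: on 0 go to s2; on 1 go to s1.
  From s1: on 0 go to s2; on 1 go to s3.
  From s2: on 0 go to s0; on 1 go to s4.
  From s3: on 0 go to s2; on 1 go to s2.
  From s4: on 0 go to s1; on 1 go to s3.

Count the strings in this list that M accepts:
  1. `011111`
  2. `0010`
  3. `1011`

`011111`: rejected
`0010`: rejected
`1011`: accepted

1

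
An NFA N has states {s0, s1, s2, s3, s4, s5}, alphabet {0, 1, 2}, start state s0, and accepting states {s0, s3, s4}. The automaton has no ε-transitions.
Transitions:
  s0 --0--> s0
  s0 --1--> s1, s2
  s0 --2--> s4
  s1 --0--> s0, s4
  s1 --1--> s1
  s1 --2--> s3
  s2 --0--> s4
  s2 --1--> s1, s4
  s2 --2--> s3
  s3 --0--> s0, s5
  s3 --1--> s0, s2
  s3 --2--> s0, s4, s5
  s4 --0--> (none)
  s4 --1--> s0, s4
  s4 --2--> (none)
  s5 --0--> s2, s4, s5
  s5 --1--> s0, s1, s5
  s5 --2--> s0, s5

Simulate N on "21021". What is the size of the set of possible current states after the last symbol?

Start: {s0}
read 2: {s4}
read 1: {s0, s4}
read 0: {s0}
read 2: {s4}
read 1: {s0, s4}
Final reachable set {s0, s4} has 2 states.

2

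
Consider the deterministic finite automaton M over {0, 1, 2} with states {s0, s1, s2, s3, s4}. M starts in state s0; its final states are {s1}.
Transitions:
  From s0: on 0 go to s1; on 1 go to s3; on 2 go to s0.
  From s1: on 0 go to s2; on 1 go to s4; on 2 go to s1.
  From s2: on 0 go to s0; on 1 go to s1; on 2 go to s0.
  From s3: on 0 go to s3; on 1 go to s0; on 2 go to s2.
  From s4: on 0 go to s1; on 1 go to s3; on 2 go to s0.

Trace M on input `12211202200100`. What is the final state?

s3

s0 --1--> s3
s3 --2--> s2
s2 --2--> s0
s0 --1--> s3
s3 --1--> s0
s0 --2--> s0
s0 --0--> s1
s1 --2--> s1
s1 --2--> s1
s1 --0--> s2
s2 --0--> s0
s0 --1--> s3
s3 --0--> s3
s3 --0--> s3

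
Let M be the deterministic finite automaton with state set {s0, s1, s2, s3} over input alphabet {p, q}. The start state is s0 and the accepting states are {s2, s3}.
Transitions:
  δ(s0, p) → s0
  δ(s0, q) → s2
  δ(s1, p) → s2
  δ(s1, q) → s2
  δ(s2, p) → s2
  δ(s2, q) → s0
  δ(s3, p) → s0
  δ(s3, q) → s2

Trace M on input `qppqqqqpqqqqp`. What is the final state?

s2

s0 --q--> s2
s2 --p--> s2
s2 --p--> s2
s2 --q--> s0
s0 --q--> s2
s2 --q--> s0
s0 --q--> s2
s2 --p--> s2
s2 --q--> s0
s0 --q--> s2
s2 --q--> s0
s0 --q--> s2
s2 --p--> s2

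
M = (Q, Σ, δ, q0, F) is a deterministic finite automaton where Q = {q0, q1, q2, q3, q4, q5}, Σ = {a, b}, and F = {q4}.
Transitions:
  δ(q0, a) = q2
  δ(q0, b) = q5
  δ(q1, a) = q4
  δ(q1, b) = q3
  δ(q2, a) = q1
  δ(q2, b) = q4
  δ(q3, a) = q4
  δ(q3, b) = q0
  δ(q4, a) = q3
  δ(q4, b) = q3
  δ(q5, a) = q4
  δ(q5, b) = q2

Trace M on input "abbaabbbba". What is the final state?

q0 --a--> q2
q2 --b--> q4
q4 --b--> q3
q3 --a--> q4
q4 --a--> q3
q3 --b--> q0
q0 --b--> q5
q5 --b--> q2
q2 --b--> q4
q4 --a--> q3

q3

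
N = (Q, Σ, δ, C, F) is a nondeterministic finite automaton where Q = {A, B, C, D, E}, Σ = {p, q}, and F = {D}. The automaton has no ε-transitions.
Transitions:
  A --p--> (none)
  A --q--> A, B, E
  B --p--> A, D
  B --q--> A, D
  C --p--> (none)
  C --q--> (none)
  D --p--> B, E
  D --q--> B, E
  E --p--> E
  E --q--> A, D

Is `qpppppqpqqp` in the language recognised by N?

Start: {C}
read q: {}
The reachable set is empty and stays empty for the remaining 10 symbols.
Reachable ∩ accepting = {} — empty.

rejected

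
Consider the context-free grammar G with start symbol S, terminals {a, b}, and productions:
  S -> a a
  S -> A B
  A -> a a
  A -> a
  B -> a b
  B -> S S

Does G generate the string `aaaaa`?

S ⇒ AB ⇒ aB ⇒ aSS ⇒ aaaS ⇒ aaaaa

yes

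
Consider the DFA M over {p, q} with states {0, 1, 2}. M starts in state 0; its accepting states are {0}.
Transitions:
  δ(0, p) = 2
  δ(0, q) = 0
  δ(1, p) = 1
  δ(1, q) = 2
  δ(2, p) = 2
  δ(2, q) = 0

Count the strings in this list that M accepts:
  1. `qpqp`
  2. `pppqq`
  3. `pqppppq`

`qpqp`: rejected
`pppqq`: accepted
`pqppppq`: accepted

2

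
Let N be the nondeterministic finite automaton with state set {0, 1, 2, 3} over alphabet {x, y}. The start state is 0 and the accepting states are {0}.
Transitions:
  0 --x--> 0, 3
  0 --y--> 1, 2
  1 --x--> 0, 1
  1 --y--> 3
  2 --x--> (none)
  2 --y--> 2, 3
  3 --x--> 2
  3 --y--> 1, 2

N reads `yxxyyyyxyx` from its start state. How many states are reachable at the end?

3

Start: {0}
read y: {1, 2}
read x: {0, 1}
read x: {0, 1, 3}
read y: {1, 2, 3}
read y: {1, 2, 3}
read y: {1, 2, 3}
read y: {1, 2, 3}
read x: {0, 1, 2}
read y: {1, 2, 3}
read x: {0, 1, 2}
Final reachable set {0, 1, 2} has 3 states.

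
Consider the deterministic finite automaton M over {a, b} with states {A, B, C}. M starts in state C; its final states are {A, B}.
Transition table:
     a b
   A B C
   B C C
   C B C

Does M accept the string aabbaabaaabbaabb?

rejected

C --a--> B
B --a--> C
C --b--> C
C --b--> C
C --a--> B
B --a--> C
C --b--> C
C --a--> B
B --a--> C
C --a--> B
B --b--> C
C --b--> C
C --a--> B
B --a--> C
C --b--> C
C --b--> C
End in state C, which is not an accepting state.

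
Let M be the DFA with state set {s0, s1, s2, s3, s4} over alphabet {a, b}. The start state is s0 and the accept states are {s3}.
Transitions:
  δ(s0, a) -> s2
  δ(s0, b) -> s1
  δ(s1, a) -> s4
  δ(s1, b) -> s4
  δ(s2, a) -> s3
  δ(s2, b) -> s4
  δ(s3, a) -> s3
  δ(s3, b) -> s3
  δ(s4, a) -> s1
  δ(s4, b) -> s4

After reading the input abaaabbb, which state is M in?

s4

s0 --a--> s2
s2 --b--> s4
s4 --a--> s1
s1 --a--> s4
s4 --a--> s1
s1 --b--> s4
s4 --b--> s4
s4 --b--> s4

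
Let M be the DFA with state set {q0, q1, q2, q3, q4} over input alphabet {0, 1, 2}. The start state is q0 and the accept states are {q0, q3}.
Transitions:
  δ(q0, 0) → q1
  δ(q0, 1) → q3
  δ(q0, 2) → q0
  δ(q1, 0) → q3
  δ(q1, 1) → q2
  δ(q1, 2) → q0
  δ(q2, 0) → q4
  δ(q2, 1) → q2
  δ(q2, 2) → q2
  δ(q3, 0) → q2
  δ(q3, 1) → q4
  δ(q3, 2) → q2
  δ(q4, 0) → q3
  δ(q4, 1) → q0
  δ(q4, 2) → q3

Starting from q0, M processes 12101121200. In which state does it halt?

q0 --1--> q3
q3 --2--> q2
q2 --1--> q2
q2 --0--> q4
q4 --1--> q0
q0 --1--> q3
q3 --2--> q2
q2 --1--> q2
q2 --2--> q2
q2 --0--> q4
q4 --0--> q3

q3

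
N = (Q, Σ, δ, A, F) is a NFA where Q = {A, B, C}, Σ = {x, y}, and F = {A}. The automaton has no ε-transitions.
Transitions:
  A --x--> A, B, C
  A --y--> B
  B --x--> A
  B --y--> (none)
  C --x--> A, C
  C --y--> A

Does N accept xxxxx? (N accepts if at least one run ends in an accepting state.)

Start: {A}
read x: {A, B, C}
read x: {A, B, C}
read x: {A, B, C}
read x: {A, B, C}
read x: {A, B, C}
Reachable ∩ accepting = {A} — nonempty.

accepted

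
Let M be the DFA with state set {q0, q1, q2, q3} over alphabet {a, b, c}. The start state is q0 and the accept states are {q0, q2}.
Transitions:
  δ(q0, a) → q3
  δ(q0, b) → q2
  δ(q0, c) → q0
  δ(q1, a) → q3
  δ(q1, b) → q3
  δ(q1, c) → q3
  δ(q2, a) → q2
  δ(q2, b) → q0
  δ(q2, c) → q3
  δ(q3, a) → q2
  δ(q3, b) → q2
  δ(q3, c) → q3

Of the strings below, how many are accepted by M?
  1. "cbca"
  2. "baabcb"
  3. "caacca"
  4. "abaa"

"cbca": accepted
"baabcb": accepted
"caacca": accepted
"abaa": accepted

4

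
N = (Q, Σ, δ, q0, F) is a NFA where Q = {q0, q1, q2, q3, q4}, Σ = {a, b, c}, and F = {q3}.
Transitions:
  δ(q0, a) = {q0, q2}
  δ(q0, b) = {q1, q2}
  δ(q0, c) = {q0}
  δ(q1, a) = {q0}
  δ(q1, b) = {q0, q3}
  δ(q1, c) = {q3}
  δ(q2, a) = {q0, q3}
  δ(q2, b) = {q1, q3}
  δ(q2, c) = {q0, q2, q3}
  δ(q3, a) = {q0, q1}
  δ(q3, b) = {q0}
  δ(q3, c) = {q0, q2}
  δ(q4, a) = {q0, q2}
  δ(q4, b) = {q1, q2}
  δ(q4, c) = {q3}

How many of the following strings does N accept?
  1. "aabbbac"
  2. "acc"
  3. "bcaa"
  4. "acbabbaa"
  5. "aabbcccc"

5

"aabbbac": accepted
"acc": accepted
"bcaa": accepted
"acbabbaa": accepted
"aabbcccc": accepted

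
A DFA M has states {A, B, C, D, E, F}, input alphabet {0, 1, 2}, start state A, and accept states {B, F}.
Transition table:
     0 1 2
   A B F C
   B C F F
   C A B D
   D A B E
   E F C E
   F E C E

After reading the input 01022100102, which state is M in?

A --0--> B
B --1--> F
F --0--> E
E --2--> E
E --2--> E
E --1--> C
C --0--> A
A --0--> B
B --1--> F
F --0--> E
E --2--> E

E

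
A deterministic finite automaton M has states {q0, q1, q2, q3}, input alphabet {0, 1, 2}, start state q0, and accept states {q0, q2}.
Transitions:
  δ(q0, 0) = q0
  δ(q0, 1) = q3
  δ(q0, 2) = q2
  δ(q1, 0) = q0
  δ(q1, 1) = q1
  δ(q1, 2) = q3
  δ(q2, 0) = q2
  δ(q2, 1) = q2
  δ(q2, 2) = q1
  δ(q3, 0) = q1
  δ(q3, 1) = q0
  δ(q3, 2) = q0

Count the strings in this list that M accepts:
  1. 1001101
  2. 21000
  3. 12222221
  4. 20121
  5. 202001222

2

1001101: rejected
21000: accepted
12222221: accepted
20121: rejected
202001222: rejected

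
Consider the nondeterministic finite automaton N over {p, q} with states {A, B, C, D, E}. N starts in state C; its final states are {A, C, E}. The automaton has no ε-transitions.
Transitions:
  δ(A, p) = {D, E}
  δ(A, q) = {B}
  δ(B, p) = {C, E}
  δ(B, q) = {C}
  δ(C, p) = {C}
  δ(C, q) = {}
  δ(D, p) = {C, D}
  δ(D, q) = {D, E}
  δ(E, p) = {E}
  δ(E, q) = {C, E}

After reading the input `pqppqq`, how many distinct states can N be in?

0

Start: {C}
read p: {C}
read q: {}
The reachable set is empty and stays empty for the remaining 4 symbols.
Final reachable set {} has 0 states.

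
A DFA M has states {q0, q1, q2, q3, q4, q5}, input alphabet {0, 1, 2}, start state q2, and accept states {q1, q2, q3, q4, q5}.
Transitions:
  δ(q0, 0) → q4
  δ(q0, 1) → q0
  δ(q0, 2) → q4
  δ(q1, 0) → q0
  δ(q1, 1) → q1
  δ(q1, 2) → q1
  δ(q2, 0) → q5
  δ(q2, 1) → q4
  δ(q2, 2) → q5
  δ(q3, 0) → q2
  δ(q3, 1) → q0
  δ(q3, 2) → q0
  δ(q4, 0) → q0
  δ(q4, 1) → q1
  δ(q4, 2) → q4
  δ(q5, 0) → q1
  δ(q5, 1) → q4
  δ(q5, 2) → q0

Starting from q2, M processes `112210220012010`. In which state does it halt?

q4

q2 --1--> q4
q4 --1--> q1
q1 --2--> q1
q1 --2--> q1
q1 --1--> q1
q1 --0--> q0
q0 --2--> q4
q4 --2--> q4
q4 --0--> q0
q0 --0--> q4
q4 --1--> q1
q1 --2--> q1
q1 --0--> q0
q0 --1--> q0
q0 --0--> q4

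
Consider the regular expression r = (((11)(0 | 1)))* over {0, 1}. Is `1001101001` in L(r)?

no

1001101001 cannot be split into zero or more pieces each matching ((11)(0|1)).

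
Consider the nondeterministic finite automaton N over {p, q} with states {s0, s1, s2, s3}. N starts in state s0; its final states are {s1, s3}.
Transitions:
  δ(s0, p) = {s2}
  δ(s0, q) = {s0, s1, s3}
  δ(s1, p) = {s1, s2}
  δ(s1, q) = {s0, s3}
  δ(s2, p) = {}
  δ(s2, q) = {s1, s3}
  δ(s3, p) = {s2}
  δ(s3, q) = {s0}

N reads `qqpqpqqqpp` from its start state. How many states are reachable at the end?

2

Start: {s0}
read q: {s0, s1, s3}
read q: {s0, s1, s3}
read p: {s1, s2}
read q: {s0, s1, s3}
read p: {s1, s2}
read q: {s0, s1, s3}
read q: {s0, s1, s3}
read q: {s0, s1, s3}
read p: {s1, s2}
read p: {s1, s2}
Final reachable set {s1, s2} has 2 states.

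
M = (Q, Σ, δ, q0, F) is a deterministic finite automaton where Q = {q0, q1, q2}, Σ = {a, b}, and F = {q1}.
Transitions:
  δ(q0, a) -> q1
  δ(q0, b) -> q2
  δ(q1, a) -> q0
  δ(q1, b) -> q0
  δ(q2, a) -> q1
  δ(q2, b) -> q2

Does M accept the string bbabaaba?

accepted

q0 --b--> q2
q2 --b--> q2
q2 --a--> q1
q1 --b--> q0
q0 --a--> q1
q1 --a--> q0
q0 --b--> q2
q2 --a--> q1
End in state q1, which is an accepting state.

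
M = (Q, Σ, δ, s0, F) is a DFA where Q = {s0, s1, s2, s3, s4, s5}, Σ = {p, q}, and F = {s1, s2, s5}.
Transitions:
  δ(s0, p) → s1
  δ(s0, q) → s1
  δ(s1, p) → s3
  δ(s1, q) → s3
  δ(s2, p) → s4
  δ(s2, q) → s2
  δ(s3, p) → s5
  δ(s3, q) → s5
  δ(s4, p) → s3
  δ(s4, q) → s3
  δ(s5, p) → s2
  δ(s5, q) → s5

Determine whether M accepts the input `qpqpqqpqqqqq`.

s0 --q--> s1
s1 --p--> s3
s3 --q--> s5
s5 --p--> s2
s2 --q--> s2
s2 --q--> s2
s2 --p--> s4
s4 --q--> s3
s3 --q--> s5
s5 --q--> s5
s5 --q--> s5
s5 --q--> s5
End in state s5, which is an accepting state.

accepted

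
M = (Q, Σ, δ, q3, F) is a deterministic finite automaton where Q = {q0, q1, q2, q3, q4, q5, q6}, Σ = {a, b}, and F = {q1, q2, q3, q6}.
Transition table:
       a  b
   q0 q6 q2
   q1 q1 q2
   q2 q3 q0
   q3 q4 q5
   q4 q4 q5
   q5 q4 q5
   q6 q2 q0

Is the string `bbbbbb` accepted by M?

q3 --b--> q5
q5 --b--> q5
q5 --b--> q5
q5 --b--> q5
q5 --b--> q5
q5 --b--> q5
End in state q5, which is not an accepting state.

rejected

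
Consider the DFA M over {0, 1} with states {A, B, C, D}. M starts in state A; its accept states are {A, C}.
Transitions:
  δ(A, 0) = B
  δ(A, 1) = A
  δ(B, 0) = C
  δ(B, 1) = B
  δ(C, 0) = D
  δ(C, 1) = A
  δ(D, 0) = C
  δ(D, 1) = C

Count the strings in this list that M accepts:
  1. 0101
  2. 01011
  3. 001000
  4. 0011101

0101: accepted
01011: accepted
001000: rejected
0011101: rejected

2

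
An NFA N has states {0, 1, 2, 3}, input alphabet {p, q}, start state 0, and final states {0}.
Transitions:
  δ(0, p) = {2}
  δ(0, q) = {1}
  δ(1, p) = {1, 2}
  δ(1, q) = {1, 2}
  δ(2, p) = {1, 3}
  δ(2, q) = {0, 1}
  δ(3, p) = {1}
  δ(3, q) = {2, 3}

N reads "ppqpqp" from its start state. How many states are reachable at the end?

Start: {0}
read p: {2}
read p: {1, 3}
read q: {1, 2, 3}
read p: {1, 2, 3}
read q: {0, 1, 2, 3}
read p: {1, 2, 3}
Final reachable set {1, 2, 3} has 3 states.

3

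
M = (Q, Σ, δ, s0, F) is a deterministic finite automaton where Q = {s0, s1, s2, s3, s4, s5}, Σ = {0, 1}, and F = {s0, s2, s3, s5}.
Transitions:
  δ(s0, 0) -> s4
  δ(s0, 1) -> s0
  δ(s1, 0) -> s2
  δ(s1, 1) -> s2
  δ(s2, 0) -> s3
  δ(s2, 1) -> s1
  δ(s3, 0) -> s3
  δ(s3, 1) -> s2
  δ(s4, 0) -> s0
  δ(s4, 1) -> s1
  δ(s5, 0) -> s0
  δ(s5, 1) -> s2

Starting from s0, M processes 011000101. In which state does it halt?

s0 --0--> s4
s4 --1--> s1
s1 --1--> s2
s2 --0--> s3
s3 --0--> s3
s3 --0--> s3
s3 --1--> s2
s2 --0--> s3
s3 --1--> s2

s2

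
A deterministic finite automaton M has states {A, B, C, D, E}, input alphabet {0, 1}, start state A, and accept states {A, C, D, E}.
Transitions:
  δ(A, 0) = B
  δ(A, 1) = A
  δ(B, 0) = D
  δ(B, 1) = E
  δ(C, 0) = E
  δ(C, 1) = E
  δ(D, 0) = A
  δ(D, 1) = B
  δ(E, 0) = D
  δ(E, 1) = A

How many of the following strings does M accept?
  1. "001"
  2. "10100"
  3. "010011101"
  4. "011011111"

3

"001": rejected
"10100": accepted
"010011101": accepted
"011011111": accepted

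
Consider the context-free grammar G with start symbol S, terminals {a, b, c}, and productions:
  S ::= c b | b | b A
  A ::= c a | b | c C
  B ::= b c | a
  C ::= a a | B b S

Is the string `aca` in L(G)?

no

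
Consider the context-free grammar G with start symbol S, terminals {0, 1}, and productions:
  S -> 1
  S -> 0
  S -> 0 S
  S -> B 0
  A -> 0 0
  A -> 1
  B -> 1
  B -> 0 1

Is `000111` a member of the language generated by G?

no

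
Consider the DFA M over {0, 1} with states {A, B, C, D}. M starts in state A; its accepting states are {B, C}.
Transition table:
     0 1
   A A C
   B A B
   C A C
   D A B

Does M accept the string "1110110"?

rejected

A --1--> C
C --1--> C
C --1--> C
C --0--> A
A --1--> C
C --1--> C
C --0--> A
End in state A, which is not an accepting state.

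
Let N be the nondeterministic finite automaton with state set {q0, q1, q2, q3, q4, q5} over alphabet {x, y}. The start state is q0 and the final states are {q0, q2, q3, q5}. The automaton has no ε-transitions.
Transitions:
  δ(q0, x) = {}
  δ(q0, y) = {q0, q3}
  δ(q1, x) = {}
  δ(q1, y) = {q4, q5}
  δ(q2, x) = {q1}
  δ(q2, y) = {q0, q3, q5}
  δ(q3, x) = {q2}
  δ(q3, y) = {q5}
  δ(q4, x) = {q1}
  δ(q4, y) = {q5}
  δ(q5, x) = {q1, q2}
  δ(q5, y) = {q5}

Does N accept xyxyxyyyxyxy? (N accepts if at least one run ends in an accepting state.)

rejected

Start: {q0}
read x: {}
The reachable set is empty and stays empty for the remaining 11 symbols.
Reachable ∩ accepting = {} — empty.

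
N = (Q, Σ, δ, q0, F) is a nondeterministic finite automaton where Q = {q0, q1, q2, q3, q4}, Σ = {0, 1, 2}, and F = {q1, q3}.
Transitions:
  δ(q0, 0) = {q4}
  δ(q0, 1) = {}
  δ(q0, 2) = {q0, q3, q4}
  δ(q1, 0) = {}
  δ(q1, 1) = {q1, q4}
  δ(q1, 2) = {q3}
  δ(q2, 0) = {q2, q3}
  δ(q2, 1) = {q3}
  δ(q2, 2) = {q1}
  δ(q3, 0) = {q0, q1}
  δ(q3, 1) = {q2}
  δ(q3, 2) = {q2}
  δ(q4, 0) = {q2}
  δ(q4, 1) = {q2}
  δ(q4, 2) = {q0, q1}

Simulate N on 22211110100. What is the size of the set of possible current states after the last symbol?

Start: {q0}
read 2: {q0, q3, q4}
read 2: {q0, q1, q2, q3, q4}
read 2: {q0, q1, q2, q3, q4}
read 1: {q1, q2, q3, q4}
read 1: {q1, q2, q3, q4}
read 1: {q1, q2, q3, q4}
read 1: {q1, q2, q3, q4}
read 0: {q0, q1, q2, q3}
read 1: {q1, q2, q3, q4}
read 0: {q0, q1, q2, q3}
read 0: {q0, q1, q2, q3, q4}
Final reachable set {q0, q1, q2, q3, q4} has 5 states.

5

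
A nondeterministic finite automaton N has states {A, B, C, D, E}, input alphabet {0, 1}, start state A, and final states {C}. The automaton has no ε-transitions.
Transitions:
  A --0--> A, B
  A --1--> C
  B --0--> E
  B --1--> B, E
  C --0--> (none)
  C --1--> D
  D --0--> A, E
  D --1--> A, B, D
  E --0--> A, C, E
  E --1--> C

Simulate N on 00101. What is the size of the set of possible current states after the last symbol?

Start: {A}
read 0: {A, B}
read 0: {A, B, E}
read 1: {B, C, E}
read 0: {A, C, E}
read 1: {C, D}
Final reachable set {C, D} has 2 states.

2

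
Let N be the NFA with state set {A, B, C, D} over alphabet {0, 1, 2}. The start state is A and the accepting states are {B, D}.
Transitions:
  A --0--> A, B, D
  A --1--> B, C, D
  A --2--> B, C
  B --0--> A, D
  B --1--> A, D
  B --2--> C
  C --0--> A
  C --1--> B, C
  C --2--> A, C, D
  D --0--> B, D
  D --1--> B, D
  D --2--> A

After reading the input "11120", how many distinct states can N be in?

Start: {A}
read 1: {B, C, D}
read 1: {A, B, C, D}
read 1: {A, B, C, D}
read 2: {A, B, C, D}
read 0: {A, B, D}
Final reachable set {A, B, D} has 3 states.

3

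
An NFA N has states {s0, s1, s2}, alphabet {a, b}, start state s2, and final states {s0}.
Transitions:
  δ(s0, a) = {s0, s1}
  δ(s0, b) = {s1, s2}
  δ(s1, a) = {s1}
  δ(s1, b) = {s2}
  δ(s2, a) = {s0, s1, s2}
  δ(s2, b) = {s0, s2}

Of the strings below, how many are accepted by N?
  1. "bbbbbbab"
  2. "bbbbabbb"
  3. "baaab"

3

"bbbbbbab": accepted
"bbbbabbb": accepted
"baaab": accepted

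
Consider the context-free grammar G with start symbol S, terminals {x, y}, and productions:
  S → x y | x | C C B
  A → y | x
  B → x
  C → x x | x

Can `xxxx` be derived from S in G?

S ⇒ CCB ⇒ xCB ⇒ xxxB ⇒ xxxx

yes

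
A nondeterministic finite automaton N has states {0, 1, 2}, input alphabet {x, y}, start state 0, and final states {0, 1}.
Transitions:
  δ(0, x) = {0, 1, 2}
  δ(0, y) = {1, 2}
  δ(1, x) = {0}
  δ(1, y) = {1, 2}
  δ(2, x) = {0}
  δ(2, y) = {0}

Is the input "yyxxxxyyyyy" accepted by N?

Start: {0}
read y: {1, 2}
read y: {0, 1, 2}
read x: {0, 1, 2}
read x: {0, 1, 2}
read x: {0, 1, 2}
read x: {0, 1, 2}
read y: {0, 1, 2}
read y: {0, 1, 2}
read y: {0, 1, 2}
read y: {0, 1, 2}
read y: {0, 1, 2}
Reachable ∩ accepting = {0, 1} — nonempty.

accepted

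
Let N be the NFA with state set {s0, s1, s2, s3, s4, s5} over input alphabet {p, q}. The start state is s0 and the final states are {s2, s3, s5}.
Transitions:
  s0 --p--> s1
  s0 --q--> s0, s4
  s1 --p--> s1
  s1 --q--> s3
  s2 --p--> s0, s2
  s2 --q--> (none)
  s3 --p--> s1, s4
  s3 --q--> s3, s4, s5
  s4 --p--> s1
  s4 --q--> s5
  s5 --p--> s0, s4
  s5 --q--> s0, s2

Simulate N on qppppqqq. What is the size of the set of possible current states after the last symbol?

Start: {s0}
read q: {s0, s4}
read p: {s1}
read p: {s1}
read p: {s1}
read p: {s1}
read q: {s3}
read q: {s3, s4, s5}
read q: {s0, s2, s3, s4, s5}
Final reachable set {s0, s2, s3, s4, s5} has 5 states.

5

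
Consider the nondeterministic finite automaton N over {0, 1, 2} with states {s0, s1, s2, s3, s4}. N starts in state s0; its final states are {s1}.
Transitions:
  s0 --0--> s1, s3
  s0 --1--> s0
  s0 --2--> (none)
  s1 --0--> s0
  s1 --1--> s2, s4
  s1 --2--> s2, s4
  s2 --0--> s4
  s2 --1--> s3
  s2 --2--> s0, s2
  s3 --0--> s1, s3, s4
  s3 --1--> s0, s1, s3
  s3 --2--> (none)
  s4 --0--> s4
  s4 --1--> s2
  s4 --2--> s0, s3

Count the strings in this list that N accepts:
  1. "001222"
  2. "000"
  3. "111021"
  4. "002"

"001222": rejected
"000": accepted
"111021": rejected
"002": rejected

1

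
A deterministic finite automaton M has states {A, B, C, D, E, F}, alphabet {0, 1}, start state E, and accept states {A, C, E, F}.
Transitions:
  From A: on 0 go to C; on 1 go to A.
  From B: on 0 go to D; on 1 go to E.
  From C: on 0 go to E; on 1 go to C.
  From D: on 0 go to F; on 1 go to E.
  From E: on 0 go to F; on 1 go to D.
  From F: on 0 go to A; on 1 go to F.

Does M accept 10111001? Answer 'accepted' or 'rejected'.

E --1--> D
D --0--> F
F --1--> F
F --1--> F
F --1--> F
F --0--> A
A --0--> C
C --1--> C
End in state C, which is an accepting state.

accepted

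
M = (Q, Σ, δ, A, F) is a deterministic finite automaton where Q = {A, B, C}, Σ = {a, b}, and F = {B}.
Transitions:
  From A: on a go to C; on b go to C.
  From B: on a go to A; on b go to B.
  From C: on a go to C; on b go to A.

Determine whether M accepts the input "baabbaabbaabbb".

rejected

A --b--> C
C --a--> C
C --a--> C
C --b--> A
A --b--> C
C --a--> C
C --a--> C
C --b--> A
A --b--> C
C --a--> C
C --a--> C
C --b--> A
A --b--> C
C --b--> A
End in state A, which is not an accepting state.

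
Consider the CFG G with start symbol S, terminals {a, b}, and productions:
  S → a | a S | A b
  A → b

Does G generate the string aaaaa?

S ⇒ aS ⇒ aaS ⇒ aaaS ⇒ aaaaS ⇒ aaaaa

yes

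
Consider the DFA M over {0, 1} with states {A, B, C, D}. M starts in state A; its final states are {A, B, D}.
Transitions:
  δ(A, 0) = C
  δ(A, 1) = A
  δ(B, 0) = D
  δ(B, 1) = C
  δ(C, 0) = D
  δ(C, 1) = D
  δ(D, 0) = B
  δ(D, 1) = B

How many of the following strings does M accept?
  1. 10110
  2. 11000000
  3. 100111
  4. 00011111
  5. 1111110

4

10110: accepted
11000000: accepted
100111: accepted
00011111: accepted
1111110: rejected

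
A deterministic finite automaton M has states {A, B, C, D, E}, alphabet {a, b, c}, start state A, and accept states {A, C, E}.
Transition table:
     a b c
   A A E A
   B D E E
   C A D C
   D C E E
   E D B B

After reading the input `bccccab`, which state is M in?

E

A --b--> E
E --c--> B
B --c--> E
E --c--> B
B --c--> E
E --a--> D
D --b--> E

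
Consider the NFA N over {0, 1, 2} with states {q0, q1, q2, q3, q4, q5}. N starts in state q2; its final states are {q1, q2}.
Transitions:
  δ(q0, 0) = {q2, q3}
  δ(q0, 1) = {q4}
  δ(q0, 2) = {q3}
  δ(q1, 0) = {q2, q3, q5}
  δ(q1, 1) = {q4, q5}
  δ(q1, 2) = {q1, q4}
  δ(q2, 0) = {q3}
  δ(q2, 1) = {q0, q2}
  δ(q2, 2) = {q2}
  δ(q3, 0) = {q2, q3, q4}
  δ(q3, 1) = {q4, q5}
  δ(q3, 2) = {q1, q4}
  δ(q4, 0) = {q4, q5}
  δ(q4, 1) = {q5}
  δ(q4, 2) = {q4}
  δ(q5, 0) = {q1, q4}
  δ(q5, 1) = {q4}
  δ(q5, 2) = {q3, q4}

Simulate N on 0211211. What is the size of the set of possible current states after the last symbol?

Start: {q2}
read 0: {q3}
read 2: {q1, q4}
read 1: {q4, q5}
read 1: {q4, q5}
read 2: {q3, q4}
read 1: {q4, q5}
read 1: {q4, q5}
Final reachable set {q4, q5} has 2 states.

2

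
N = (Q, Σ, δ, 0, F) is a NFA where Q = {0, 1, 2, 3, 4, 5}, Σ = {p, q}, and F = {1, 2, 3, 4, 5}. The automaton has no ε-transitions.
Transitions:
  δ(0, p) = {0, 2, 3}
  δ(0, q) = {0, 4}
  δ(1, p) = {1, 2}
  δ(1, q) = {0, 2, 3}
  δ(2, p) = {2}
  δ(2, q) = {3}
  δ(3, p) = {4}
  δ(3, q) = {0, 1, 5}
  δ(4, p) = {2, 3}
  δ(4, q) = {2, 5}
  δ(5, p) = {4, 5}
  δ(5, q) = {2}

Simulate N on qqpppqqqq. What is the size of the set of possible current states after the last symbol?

Start: {0}
read q: {0, 4}
read q: {0, 2, 4, 5}
read p: {0, 2, 3, 4, 5}
read p: {0, 2, 3, 4, 5}
read p: {0, 2, 3, 4, 5}
read q: {0, 1, 2, 3, 4, 5}
read q: {0, 1, 2, 3, 4, 5}
read q: {0, 1, 2, 3, 4, 5}
read q: {0, 1, 2, 3, 4, 5}
Final reachable set {0, 1, 2, 3, 4, 5} has 6 states.

6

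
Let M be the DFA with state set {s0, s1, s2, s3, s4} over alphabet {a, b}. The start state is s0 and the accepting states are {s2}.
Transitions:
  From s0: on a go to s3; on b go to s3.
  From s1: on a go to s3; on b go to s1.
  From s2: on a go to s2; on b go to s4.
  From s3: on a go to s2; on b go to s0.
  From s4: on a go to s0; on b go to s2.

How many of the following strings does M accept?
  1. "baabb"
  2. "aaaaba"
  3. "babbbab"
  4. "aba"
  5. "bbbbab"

"baabb": accepted
"aaaaba": rejected
"babbbab": rejected
"aba": rejected
"bbbbab": rejected

1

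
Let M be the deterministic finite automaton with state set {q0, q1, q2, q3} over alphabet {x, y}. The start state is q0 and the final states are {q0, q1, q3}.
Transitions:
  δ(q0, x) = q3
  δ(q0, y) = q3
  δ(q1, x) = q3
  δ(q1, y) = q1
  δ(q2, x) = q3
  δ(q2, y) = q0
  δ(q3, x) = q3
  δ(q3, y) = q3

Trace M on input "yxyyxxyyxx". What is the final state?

q3

q0 --y--> q3
q3 --x--> q3
q3 --y--> q3
q3 --y--> q3
q3 --x--> q3
q3 --x--> q3
q3 --y--> q3
q3 --y--> q3
q3 --x--> q3
q3 --x--> q3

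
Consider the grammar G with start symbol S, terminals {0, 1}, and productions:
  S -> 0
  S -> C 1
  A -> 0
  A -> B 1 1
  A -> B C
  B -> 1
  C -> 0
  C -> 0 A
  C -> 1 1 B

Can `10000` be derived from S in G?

no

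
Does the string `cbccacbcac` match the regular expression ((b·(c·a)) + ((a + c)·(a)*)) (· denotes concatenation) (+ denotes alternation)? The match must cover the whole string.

Neither (b·(c·a)) nor ((a+c)·(a)*) matches cbccacbcac.

no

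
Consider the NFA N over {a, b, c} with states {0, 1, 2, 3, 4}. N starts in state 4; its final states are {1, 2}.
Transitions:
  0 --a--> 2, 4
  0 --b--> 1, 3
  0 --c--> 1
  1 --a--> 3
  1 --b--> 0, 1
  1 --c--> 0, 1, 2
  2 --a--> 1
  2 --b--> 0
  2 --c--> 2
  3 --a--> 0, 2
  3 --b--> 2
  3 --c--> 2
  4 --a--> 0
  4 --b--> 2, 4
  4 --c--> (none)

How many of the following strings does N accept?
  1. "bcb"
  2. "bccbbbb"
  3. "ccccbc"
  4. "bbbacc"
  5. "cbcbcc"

"bcb": rejected
"bccbbbb": accepted
"ccccbc": rejected
"bbbacc": accepted
"cbcbcc": rejected

2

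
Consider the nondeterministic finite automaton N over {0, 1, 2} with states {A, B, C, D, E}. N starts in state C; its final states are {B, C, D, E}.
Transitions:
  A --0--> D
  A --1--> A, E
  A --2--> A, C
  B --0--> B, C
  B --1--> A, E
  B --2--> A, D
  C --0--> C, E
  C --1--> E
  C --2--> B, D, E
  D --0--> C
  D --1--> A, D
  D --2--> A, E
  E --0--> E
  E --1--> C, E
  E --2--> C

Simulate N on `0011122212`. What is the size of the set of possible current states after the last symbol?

5

Start: {C}
read 0: {C, E}
read 0: {C, E}
read 1: {C, E}
read 1: {C, E}
read 1: {C, E}
read 2: {B, C, D, E}
read 2: {A, B, C, D, E}
read 2: {A, B, C, D, E}
read 1: {A, C, D, E}
read 2: {A, B, C, D, E}
Final reachable set {A, B, C, D, E} has 5 states.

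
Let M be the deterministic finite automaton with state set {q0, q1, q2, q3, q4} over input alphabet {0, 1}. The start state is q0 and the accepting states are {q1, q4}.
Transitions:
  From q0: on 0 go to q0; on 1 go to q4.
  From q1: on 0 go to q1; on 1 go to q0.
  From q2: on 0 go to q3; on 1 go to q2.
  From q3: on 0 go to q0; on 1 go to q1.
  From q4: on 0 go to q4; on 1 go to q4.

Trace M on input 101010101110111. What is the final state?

q0 --1--> q4
q4 --0--> q4
q4 --1--> q4
q4 --0--> q4
q4 --1--> q4
q4 --0--> q4
q4 --1--> q4
q4 --0--> q4
q4 --1--> q4
q4 --1--> q4
q4 --1--> q4
q4 --0--> q4
q4 --1--> q4
q4 --1--> q4
q4 --1--> q4

q4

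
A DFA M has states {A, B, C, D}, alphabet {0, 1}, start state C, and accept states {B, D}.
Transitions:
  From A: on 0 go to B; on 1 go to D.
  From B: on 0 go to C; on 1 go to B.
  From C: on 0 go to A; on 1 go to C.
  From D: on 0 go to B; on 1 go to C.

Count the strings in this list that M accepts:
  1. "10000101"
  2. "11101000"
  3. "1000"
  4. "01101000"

"10000101": accepted
"11101000": rejected
"1000": rejected
"01101000": rejected

1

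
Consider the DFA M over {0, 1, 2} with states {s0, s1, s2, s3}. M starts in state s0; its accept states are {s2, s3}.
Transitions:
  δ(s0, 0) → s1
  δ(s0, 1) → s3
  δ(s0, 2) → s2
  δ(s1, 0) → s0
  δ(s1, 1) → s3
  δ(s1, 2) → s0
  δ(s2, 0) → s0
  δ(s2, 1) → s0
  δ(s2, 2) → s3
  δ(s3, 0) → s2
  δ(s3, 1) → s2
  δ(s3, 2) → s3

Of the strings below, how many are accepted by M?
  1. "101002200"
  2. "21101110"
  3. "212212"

1

"101002200": rejected
"21101110": rejected
"212212": accepted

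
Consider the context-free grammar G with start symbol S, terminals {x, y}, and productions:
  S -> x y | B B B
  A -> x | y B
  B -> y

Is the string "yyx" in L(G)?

no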